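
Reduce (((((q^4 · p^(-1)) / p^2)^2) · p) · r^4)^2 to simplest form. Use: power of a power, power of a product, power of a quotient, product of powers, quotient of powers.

(((((q^4 · p^(-1)) / p^2)^2) · p) · r^4)^2
= (((((q^4 · p^(-1)) / p^2)^2) · p)^2) · ((r^4)^2)    [power of a product]
= (((((q^4 · p^(-1)) / p^2)^2)^2) · (p^2)) · ((r^4)^2)    [power of a product]
= ((((q^4 · p^(-1)) / p^2)^4) · (p^2)) · ((r^4)^2)    [power of a power]
= ((((q^4 · p^(-1))^4) / ((p^2)^4)) · (p^2)) · ((r^4)^2)    [power of a quotient]
= (((((q^4)^4) · ((p^(-1))^4)) / ((p^2)^4)) · (p^2)) · ((r^4)^2)    [power of a product]
= (((q^16 · ((p^(-1))^4)) / ((p^2)^4)) · (p^2)) · ((r^4)^2)    [power of a power]
= (((q^16 · p^(-4)) / ((p^2)^4)) · (p^2)) · ((r^4)^2)    [power of a power]
= (((q^16 · p^(-4)) / p^8) · (p^2)) · ((r^4)^2)    [power of a power]
= (((q^16 · p^(-4)) / p^8) · p^2) · r^8    [power of a power]
= p^(-10)q^16r^8    [quotient of powers; product of powers]

p^(-10)q^16r^8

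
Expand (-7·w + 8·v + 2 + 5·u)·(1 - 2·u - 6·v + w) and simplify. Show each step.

(-7·w + 8·v + 2 + 5·u)·(1 - 2·u - 6·v + w)
= -7·w + 14·u·w + 42·v·w - 7·w^2 + 8·v - 16·u·v - 48·v^2 + 8·v·w + 2 - 4·u - 12·v + 2·w + 5·u - 10·u^2 - 30·u·v + 5·u·w    [distributive law]
= -5·w + 19·u·w + 50·v·w - 7·w^2 - 4·v - 46·u·v - 48·v^2 + 2 + u - 10·u^2    [combine like terms]

-5·w + 19·u·w + 50·v·w - 7·w^2 - 4·v - 46·u·v - 48·v^2 + 2 + u - 10·u^2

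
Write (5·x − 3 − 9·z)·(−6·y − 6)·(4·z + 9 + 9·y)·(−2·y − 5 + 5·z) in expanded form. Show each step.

−1110·x·y^2·z − 1860·x·y·z − 600·x·y·z^2 + 2430·x·y^2 + 3240·x·y + 540·x·y^3 − 750·x·z − 600·x·z^2 + 1350·x − 3708·y^2·z − 4716·y·z + 3708·y·z^2 − 1458·y^2 − 1944·y − 324·y^3 − 1980·z + 1710·z^2 − 810 + 1998·y^2·z^2 + 1080·y·z^3 − 972·y^3·z + 1080·z^3

(5·x − 3 − 9·z)·(−6·y − 6)·(4·z + 9 + 9·y)·(−2·y − 5 + 5·z)
= (−30·x·y − 30·x + 18·y + 18 + 54·y·z + 54·z)·(4·z + 9 + 9·y)·(−2·y − 5 + 5·z)    [distributive law]
= (−120·x·y·z − 270·x·y − 270·x·y^2 − 120·x·z − 270·x − 270·x·y + 72·y·z + 162·y + 162·y^2 + 72·z + 162 + 162·y + 216·y·z^2 + 486·y·z + 486·y^2·z + 216·z^2 + 486·z + 486·y·z)·(−2·y − 5 + 5·z)    [distributive law]
= (−120·x·y·z − 540·x·y − 270·x·y^2 − 120·x·z − 270·x + 1044·y·z + 324·y + 162·y^2 + 558·z + 162 + 216·y·z^2 + 486·y^2·z + 216·z^2)·(−2·y − 5 + 5·z)    [combine like terms]
= 240·x·y^2·z + 600·x·y·z − 600·x·y·z^2 + 1080·x·y^2 + 2700·x·y − 2700·x·y·z + 540·x·y^3 + 1350·x·y^2 − 1350·x·y^2·z + 240·x·y·z + 600·x·z − 600·x·z^2 + 540·x·y + 1350·x − 1350·x·z − 2088·y^2·z − 5220·y·z + 5220·y·z^2 − 648·y^2 − 1620·y + 1620·y·z − 324·y^3 − 810·y^2 + 810·y^2·z − 1116·y·z − 2790·z + 2790·z^2 − 324·y − 810 + 810·z − 432·y^2·z^2 − 1080·y·z^2 + 1080·y·z^3 − 972·y^3·z − 2430·y^2·z + 2430·y^2·z^2 − 432·y·z^2 − 1080·z^2 + 1080·z^3    [distributive law]
= −1110·x·y^2·z − 1860·x·y·z − 600·x·y·z^2 + 2430·x·y^2 + 3240·x·y + 540·x·y^3 − 750·x·z − 600·x·z^2 + 1350·x − 3708·y^2·z − 4716·y·z + 3708·y·z^2 − 1458·y^2 − 1944·y − 324·y^3 − 1980·z + 1710·z^2 − 810 + 1998·y^2·z^2 + 1080·y·z^3 − 972·y^3·z + 1080·z^3    [combine like terms]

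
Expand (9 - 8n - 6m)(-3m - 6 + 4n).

9m - 54 + 84n - 32n^2 + 18m^2

(9 - 8n - 6m)(-3m - 6 + 4n)
= -27m - 54 + 36n + 24mn + 48n - 32n^2 + 18m^2 + 36m - 24mn    [distributive law]
= 9m - 54 + 84n - 32n^2 + 18m^2    [combine like terms]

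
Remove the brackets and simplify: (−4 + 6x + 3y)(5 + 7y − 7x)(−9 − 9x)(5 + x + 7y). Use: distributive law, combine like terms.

(−4 + 6x + 3y)(5 + 7y − 7x)(−9 − 9x)(5 + x + 7y)
= (−20 − 28y + 28x + 30x + 42xy − 42x^2 + 15y + 21y^2 − 21xy)(−9 − 9x)(5 + x + 7y)    [distributive law]
= (−20 − 13y + 58x + 21xy − 42x^2 + 21y^2)(−9 − 9x)(5 + x + 7y)    [combine like terms]
= (180 + 180x + 117y + 117xy − 522x − 522x^2 − 189xy − 189x^2y + 378x^2 + 378x^3 − 189y^2 − 189xy^2)(5 + x + 7y)    [distributive law]
= (180 − 342x + 117y − 72xy − 144x^2 − 189x^2y + 378x^3 − 189y^2 − 189xy^2)(5 + x + 7y)    [combine like terms]
= 900 + 180x + 1260y − 1710x − 342x^2 − 2394xy + 585y + 117xy + 819y^2 − 360xy − 72x^2y − 504xy^2 − 720x^2 − 144x^3 − 1008x^2y − 945x^2y − 189x^3y − 1323x^2y^2 + 1890x^3 + 378x^4 + 2646x^3y − 945y^2 − 189xy^2 − 1323y^3 − 945xy^2 − 189x^2y^2 − 1323xy^3    [distributive law]
= 900 − 1530x + 1845y − 1062x^2 − 2637xy − 126y^2 − 2025x^2y − 1638xy^2 + 1746x^3 + 2457x^3y − 1512x^2y^2 + 378x^4 − 1323y^3 − 1323xy^3    [combine like terms]

900 − 1530x + 1845y − 1062x^2 − 2637xy − 126y^2 − 2025x^2y − 1638xy^2 + 1746x^3 + 2457x^3y − 1512x^2y^2 + 378x^4 − 1323y^3 − 1323xy^3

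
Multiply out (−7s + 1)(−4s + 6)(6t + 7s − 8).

(−7s + 1)(−4s + 6)(6t + 7s − 8)
= (28s² − 42s − 4s + 6)(6t + 7s − 8)    [distributive law]
= (28s² − 46s + 6)(6t + 7s − 8)    [combine like terms]
= 168s²t + 196s³ − 224s² − 276st − 322s² + 368s + 36t + 42s − 48    [distributive law]
= 168s²t + 196s³ − 546s² − 276st + 410s + 36t − 48    [combine like terms]

168s²t + 196s³ − 546s² − 276st + 410s + 36t − 48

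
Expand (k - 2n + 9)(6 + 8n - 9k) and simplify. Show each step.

-75k + 26kn - 9k² + 60n - 16n² + 54

(k - 2n + 9)(6 + 8n - 9k)
= 6k + 8kn - 9k² - 12n - 16n² + 18kn + 54 + 72n - 81k    [distributive law]
= -75k + 26kn - 9k² + 60n - 16n² + 54    [combine like terms]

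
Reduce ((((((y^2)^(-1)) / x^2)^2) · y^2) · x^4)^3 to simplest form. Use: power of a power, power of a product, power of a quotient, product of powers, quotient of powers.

y^(-6)

((((((y^2)^(-1)) / x^2)^2) · y^2) · x^4)^3
= ((((((y^2)^(-1)) / x^2)^2) · y^2)^3) · ((x^4)^3)    [power of a product]
= ((((((y^2)^(-1)) / x^2)^2)^3) · ((y^2)^3)) · ((x^4)^3)    [power of a product]
= (((((y^2)^(-1)) / x^2)^6) · ((y^2)^3)) · ((x^4)^3)    [power of a power]
= (((((y^2)^(-1))^6) / ((x^2)^6)) · ((y^2)^3)) · ((x^4)^3)    [power of a quotient]
= ((((y^2)^(-6)) / ((x^2)^6)) · ((y^2)^3)) · ((x^4)^3)    [power of a power]
= (((y^(-12)) / ((x^2)^6)) · ((y^2)^3)) · ((x^4)^3)    [power of a power]
= ((y^(-12) / x^12) · ((y^2)^3)) · ((x^4)^3)    [power of a power]
= ((y^(-12) / x^12) · y^6) · ((x^4)^3)    [power of a power]
= ((y^(-12) / x^12) · y^6) · x^12    [power of a power]
= y^(-6)    [quotient of powers; product of powers]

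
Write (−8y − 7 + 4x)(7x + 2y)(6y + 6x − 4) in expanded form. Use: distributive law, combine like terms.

−384xy² − 120x²y − 186xy − 96y³ − 20y² − 406x² + 196x + 56y + 168x³

(−8y − 7 + 4x)(7x + 2y)(6y + 6x − 4)
= (−56xy − 16y² − 49x − 14y + 28x² + 8xy)(6y + 6x − 4)    [distributive law]
= (−48xy − 16y² − 49x − 14y + 28x²)(6y + 6x − 4)    [combine like terms]
= −288xy² − 288x²y + 192xy − 96y³ − 96xy² + 64y² − 294xy − 294x² + 196x − 84y² − 84xy + 56y + 168x²y + 168x³ − 112x²    [distributive law]
= −384xy² − 120x²y − 186xy − 96y³ − 20y² − 406x² + 196x + 56y + 168x³    [combine like terms]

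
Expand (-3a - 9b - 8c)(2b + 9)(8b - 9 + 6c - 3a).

(-3a - 9b - 8c)(2b + 9)(8b - 9 + 6c - 3a)
= (-6ab - 27a - 18b^2 - 81b - 16bc - 72c)(8b - 9 + 6c - 3a)    [distributive law]
= -48ab^2 + 54ab - 36abc + 18a^2b - 216ab + 243a - 162ac + 81a^2 - 144b^3 + 162b^2 - 108b^2c + 54ab^2 - 648b^2 + 729b - 486bc + 243ab - 128b^2c + 144bc - 96bc^2 + 48abc - 576bc + 648c - 432c^2 + 216ac    [distributive law]
= 6ab^2 + 81ab + 12abc + 18a^2b + 243a + 54ac + 81a^2 - 144b^3 - 486b^2 - 236b^2c + 729b - 918bc - 96bc^2 + 648c - 432c^2    [combine like terms]

6ab^2 + 81ab + 12abc + 18a^2b + 243a + 54ac + 81a^2 - 144b^3 - 486b^2 - 236b^2c + 729b - 918bc - 96bc^2 + 648c - 432c^2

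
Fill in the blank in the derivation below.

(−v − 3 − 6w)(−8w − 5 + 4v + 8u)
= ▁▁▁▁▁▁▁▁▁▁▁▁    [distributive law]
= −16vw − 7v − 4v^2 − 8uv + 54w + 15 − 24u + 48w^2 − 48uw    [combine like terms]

After distributive law, the bracketed line is:

8vw + 5v − 4v^2 − 8uv + 24w + 15 − 12v − 24u + 48w^2 + 30w − 24vw − 48uw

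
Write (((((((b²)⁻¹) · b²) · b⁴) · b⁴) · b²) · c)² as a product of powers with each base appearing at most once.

(((((((b²)⁻¹) · b²) · b⁴) · b⁴) · b²) · c)²
= (((((((b²)⁻¹) · b²) · b⁴) · b⁴) · b²)²) · (c²)    [power of a product]
= (((((((b²)⁻¹) · b²) · b⁴) · b⁴)²) · ((b²)²)) · (c²)    [power of a product]
= (((((((b²)⁻¹) · b²) · b⁴)²) · ((b⁴)²)) · ((b²)²)) · (c²)    [power of a product]
= (((((((b²)⁻¹) · b²)²) · ((b⁴)²)) · ((b⁴)²)) · ((b²)²)) · (c²)    [power of a product]
= (((((((b²)⁻¹)²) · ((b²)²)) · ((b⁴)²)) · ((b⁴)²)) · ((b²)²)) · (c²)    [power of a product]
= ((((((b²)⁻²) · ((b²)²)) · ((b⁴)²)) · ((b⁴)²)) · ((b²)²)) · (c²)    [power of a power]
= ((((b⁻⁴ · ((b²)²)) · ((b⁴)²)) · ((b⁴)²)) · ((b²)²)) · (c²)    [power of a power]
= ((((b⁻⁴ · b⁴) · ((b⁴)²)) · ((b⁴)²)) · ((b²)²)) · (c²)    [power of a power]
= (((b⁰ · ((b⁴)²)) · ((b⁴)²)) · ((b²)²)) · (c²)    [product of powers]
= (((b⁰ · b⁸) · ((b⁴)²)) · ((b²)²)) · (c²)    [power of a power]
= ((b⁸ · ((b⁴)²)) · ((b²)²)) · (c²)    [product of powers]
= ((b⁸ · b⁸) · ((b²)²)) · (c²)    [power of a power]
= (b¹⁶ · ((b²)²)) · (c²)    [product of powers]
= (b¹⁶ · b⁴) · (c²)    [power of a power]
= b²⁰ · (c²)    [product of powers]
= b²⁰c²    [rearrange]

b²⁰c²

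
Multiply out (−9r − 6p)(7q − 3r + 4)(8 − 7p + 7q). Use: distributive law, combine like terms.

(−9r − 6p)(7q − 3r + 4)(8 − 7p + 7q)
= (−63qr + 27r^2 − 36r − 42pq + 18pr − 24p)(8 − 7p + 7q)    [distributive law]
= −504qr + 441pqr − 441q^2r + 216r^2 − 189pr^2 + 189qr^2 − 288r + 252pr − 252qr − 336pq + 294p^2q − 294pq^2 + 144pr − 126p^2r + 126pqr − 192p + 168p^2 − 168pq    [distributive law]
= −756qr + 567pqr − 441q^2r + 216r^2 − 189pr^2 + 189qr^2 − 288r + 396pr − 504pq + 294p^2q − 294pq^2 − 126p^2r − 192p + 168p^2    [combine like terms]

−756qr + 567pqr − 441q^2r + 216r^2 − 189pr^2 + 189qr^2 − 288r + 396pr − 504pq + 294p^2q − 294pq^2 − 126p^2r − 192p + 168p^2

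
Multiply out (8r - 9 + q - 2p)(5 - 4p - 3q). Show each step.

(8r - 9 + q - 2p)(5 - 4p - 3q)
= 40r - 32pr - 24qr - 45 + 36p + 27q + 5q - 4pq - 3q^2 - 10p + 8p^2 + 6pq    [distributive law]
= 40r - 32pr - 24qr - 45 + 26p + 32q + 2pq - 3q^2 + 8p^2    [combine like terms]

40r - 32pr - 24qr - 45 + 26p + 32q + 2pq - 3q^2 + 8p^2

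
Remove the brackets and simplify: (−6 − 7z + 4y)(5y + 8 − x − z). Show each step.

(−6 − 7z + 4y)(5y + 8 − x − z)
= −30y − 48 + 6x + 6z − 35yz − 56z + 7xz + 7z^2 + 20y^2 + 32y − 4xy − 4yz    [distributive law]
= 2y − 48 + 6x − 50z − 39yz + 7xz + 7z^2 + 20y^2 − 4xy    [combine like terms]

2y − 48 + 6x − 50z − 39yz + 7xz + 7z^2 + 20y^2 − 4xy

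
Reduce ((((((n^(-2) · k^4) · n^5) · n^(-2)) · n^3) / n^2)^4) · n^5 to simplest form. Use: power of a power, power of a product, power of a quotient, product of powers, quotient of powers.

((((((n^(-2) · k^4) · n^5) · n^(-2)) · n^3) / n^2)^4) · n^5
= ((((((n^(-2) · k^4) · n^5) · n^(-2)) · n^3)^4) / ((n^2)^4)) · n^5    [power of a quotient]
= ((((((n^(-2) · k^4) · n^5) · n^(-2))^4) · ((n^3)^4)) / ((n^2)^4)) · n^5    [power of a product]
= ((((((n^(-2) · k^4) · n^5)^4) · ((n^(-2))^4)) · ((n^3)^4)) / ((n^2)^4)) · n^5    [power of a product]
= ((((((n^(-2) · k^4)^4) · ((n^5)^4)) · ((n^(-2))^4)) · ((n^3)^4)) / ((n^2)^4)) · n^5    [power of a product]
= (((((((n^(-2))^4) · ((k^4)^4)) · ((n^5)^4)) · ((n^(-2))^4)) · ((n^3)^4)) / ((n^2)^4)) · n^5    [power of a product]
= (((((n^(-8) · ((k^4)^4)) · ((n^5)^4)) · ((n^(-2))^4)) · ((n^3)^4)) / ((n^2)^4)) · n^5    [power of a power]
= (((((n^(-8) · k^16) · ((n^5)^4)) · ((n^(-2))^4)) · ((n^3)^4)) / ((n^2)^4)) · n^5    [power of a power]
= (((((n^(-8) · k^16) · n^20) · ((n^(-2))^4)) · ((n^3)^4)) / ((n^2)^4)) · n^5    [power of a power]
= (((((n^(-8) · k^16) · n^20) · n^(-8)) · ((n^3)^4)) / ((n^2)^4)) · n^5    [power of a power]
= (((((n^(-8) · k^16) · n^20) · n^(-8)) · n^12) / ((n^2)^4)) · n^5    [power of a power]
= (((((n^(-8) · k^16) · n^20) · n^(-8)) · n^12) / n^8) · n^5    [power of a power]
= k^16n^13    [quotient of powers; product of powers]

k^16n^13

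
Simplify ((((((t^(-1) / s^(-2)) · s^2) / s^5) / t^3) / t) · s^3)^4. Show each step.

s^8·t^(-20)

((((((t^(-1) / s^(-2)) · s^2) / s^5) / t^3) / t) · s^3)^4
= ((((((t^(-1) / s^(-2)) · s^2) / s^5) / t^3) / t)^4) · ((s^3)^4)    [power of a product]
= ((((((t^(-1) / s^(-2)) · s^2) / s^5) / t^3)^4) / (t^4)) · ((s^3)^4)    [power of a quotient]
= ((((((t^(-1) / s^(-2)) · s^2) / s^5)^4) / ((t^3)^4)) / (t^4)) · ((s^3)^4)    [power of a quotient]
= ((((((t^(-1) / s^(-2)) · s^2)^4) / ((s^5)^4)) / ((t^3)^4)) / (t^4)) · ((s^3)^4)    [power of a quotient]
= ((((((t^(-1) / s^(-2))^4) · ((s^2)^4)) / ((s^5)^4)) / ((t^3)^4)) / (t^4)) · ((s^3)^4)    [power of a product]
= (((((((t^(-1))^4) / ((s^(-2))^4)) · ((s^2)^4)) / ((s^5)^4)) / ((t^3)^4)) / (t^4)) · ((s^3)^4)    [power of a quotient]
= (((((t^(-4) / ((s^(-2))^4)) · ((s^2)^4)) / ((s^5)^4)) / ((t^3)^4)) / (t^4)) · ((s^3)^4)    [power of a power]
= (((((t^(-4) / s^(-8)) · ((s^2)^4)) / ((s^5)^4)) / ((t^3)^4)) / (t^4)) · ((s^3)^4)    [power of a power]
= (((((t^(-4) / s^(-8)) · s^8) / ((s^5)^4)) / ((t^3)^4)) / (t^4)) · ((s^3)^4)    [power of a power]
= (((((t^(-4) / s^(-8)) · s^8) / s^20) / ((t^3)^4)) / (t^4)) · ((s^3)^4)    [power of a power]
= (((((t^(-4) / s^(-8)) · s^8) / s^20) / t^12) / (t^4)) · ((s^3)^4)    [power of a power]
= (((((t^(-4) / s^(-8)) · s^8) / s^20) / t^12) / t^4) · s^12    [power of a power]
= s^8·t^(-20)    [quotient of powers; product of powers]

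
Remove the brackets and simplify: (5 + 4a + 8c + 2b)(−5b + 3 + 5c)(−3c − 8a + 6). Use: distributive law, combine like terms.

−123bc + 32ab − 114b + 249c − 48a + 90 + 93c^2 − 308ac + 300abc + 160a^2b − 96a^2 − 380ac^2 − 160a^2c + 90bc^2 − 120c^3 + 30b^2c + 80ab^2 − 60b^2

(5 + 4a + 8c + 2b)(−5b + 3 + 5c)(−3c − 8a + 6)
= (−25b + 15 + 25c − 20ab + 12a + 20ac − 40bc + 24c + 40c^2 − 10b^2 + 6b + 10bc)(−3c − 8a + 6)    [distributive law]
= (−19b + 15 + 49c − 20ab + 12a + 20ac − 30bc + 40c^2 − 10b^2)(−3c − 8a + 6)    [combine like terms]
= 57bc + 152ab − 114b − 45c − 120a + 90 − 147c^2 − 392ac + 294c + 60abc + 160a^2b − 120ab − 36ac − 96a^2 + 72a − 60ac^2 − 160a^2c + 120ac + 90bc^2 + 240abc − 180bc − 120c^3 − 320ac^2 + 240c^2 + 30b^2c + 80ab^2 − 60b^2    [distributive law]
= −123bc + 32ab − 114b + 249c − 48a + 90 + 93c^2 − 308ac + 300abc + 160a^2b − 96a^2 − 380ac^2 − 160a^2c + 90bc^2 − 120c^3 + 30b^2c + 80ab^2 − 60b^2    [combine like terms]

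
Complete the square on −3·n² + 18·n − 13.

−3·n² + 18·n − 13
= −3(n² − 6·n) − 13    [factor out -3 from the n-terms]
= −3(n² − 6·n + 9 − 9) − 13    [add and subtract 9 inside the bracket]
= −3(n − 3)² + 27 − 13    [perfect-square identity]
= −3(n − 3)² + 14    [combine constants]

−3(n − 3)² + 14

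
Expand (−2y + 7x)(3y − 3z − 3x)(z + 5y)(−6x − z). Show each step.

−279xy^2z − 24y^2z^2 + 180xy^3 + 30y^3z + 42xyz^2 − 6yz^3 + 573x^2yz − 810x^2y^2 + 147x^2z^2 + 21xz^3 + 126x^3z + 630x^3y

(−2y + 7x)(3y − 3z − 3x)(z + 5y)(−6x − z)
= (−6y^2 + 6yz + 6xy + 21xy − 21xz − 21x^2)(z + 5y)(−6x − z)    [distributive law]
= (−6y^2 + 6yz + 27xy − 21xz − 21x^2)(z + 5y)(−6x − z)    [combine like terms]
= (−6y^2z − 30y^3 + 6yz^2 + 30y^2z + 27xyz + 135xy^2 − 21xz^2 − 105xyz − 21x^2z − 105x^2y)(−6x − z)    [distributive law]
= (24y^2z − 30y^3 + 6yz^2 − 78xyz + 135xy^2 − 21xz^2 − 21x^2z − 105x^2y)(−6x − z)    [combine like terms]
= −144xy^2z − 24y^2z^2 + 180xy^3 + 30y^3z − 36xyz^2 − 6yz^3 + 468x^2yz + 78xyz^2 − 810x^2y^2 − 135xy^2z + 126x^2z^2 + 21xz^3 + 126x^3z + 21x^2z^2 + 630x^3y + 105x^2yz    [distributive law]
= −279xy^2z − 24y^2z^2 + 180xy^3 + 30y^3z + 42xyz^2 − 6yz^3 + 573x^2yz − 810x^2y^2 + 147x^2z^2 + 21xz^3 + 126x^3z + 630x^3y    [combine like terms]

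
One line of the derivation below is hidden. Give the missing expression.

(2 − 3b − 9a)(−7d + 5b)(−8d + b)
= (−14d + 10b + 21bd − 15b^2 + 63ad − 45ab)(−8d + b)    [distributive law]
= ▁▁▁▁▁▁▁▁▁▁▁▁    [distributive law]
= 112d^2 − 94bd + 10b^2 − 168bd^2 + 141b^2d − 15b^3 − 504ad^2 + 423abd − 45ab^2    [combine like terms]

After distributive law, the bracketed line is:

112d^2 − 14bd − 80bd + 10b^2 − 168bd^2 + 21b^2d + 120b^2d − 15b^3 − 504ad^2 + 63abd + 360abd − 45ab^2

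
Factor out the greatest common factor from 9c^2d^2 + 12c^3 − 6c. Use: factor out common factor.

3c(3cd^2 + 4c^2 − 2)

9c^2d^2 + 12c^3 − 6c
= 3(3c^2d^2 + 4c^3 − 2c)    [factor out 3]
= 3c(3cd^2 + 4c^2 − 2)    [factor out c]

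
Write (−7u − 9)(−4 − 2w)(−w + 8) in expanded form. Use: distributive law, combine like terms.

(−7u − 9)(−4 − 2w)(−w + 8)
= (28u + 14uw + 36 + 18w)(−w + 8)    [distributive law]
= −28uw + 224u − 14uw^2 + 112uw − 36w + 288 − 18w^2 + 144w    [distributive law]
= 84uw + 224u − 14uw^2 + 108w + 288 − 18w^2    [combine like terms]

84uw + 224u − 14uw^2 + 108w + 288 − 18w^2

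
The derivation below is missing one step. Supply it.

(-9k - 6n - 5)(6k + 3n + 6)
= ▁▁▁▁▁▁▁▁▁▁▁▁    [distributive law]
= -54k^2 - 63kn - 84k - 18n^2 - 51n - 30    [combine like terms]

Applying distributive law to the line above:

-54k^2 - 27kn - 54k - 36kn - 18n^2 - 36n - 30k - 15n - 30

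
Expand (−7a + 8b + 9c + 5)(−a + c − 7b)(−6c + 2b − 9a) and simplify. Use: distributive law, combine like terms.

102a^2c − 355a^2b − 63a^3 + 15ac^2 + 217abc + 586ab^2 + 348bc^2 + 226b^2c − 112b^3 − 54c^3 − 15ac + 305ab + 45a^2 − 30c^2 + 220bc − 70b^2

(−7a + 8b + 9c + 5)(−a + c − 7b)(−6c + 2b − 9a)
= (7a^2 − 7ac + 49ab − 8ab + 8bc − 56b^2 − 9ac + 9c^2 − 63bc − 5a + 5c − 35b)(−6c + 2b − 9a)    [distributive law]
= (7a^2 − 16ac + 41ab − 55bc − 56b^2 + 9c^2 − 5a + 5c − 35b)(−6c + 2b − 9a)    [combine like terms]
= −42a^2c + 14a^2b − 63a^3 + 96ac^2 − 32abc + 144a^2c − 246abc + 82ab^2 − 369a^2b + 330bc^2 − 110b^2c + 495abc + 336b^2c − 112b^3 + 504ab^2 − 54c^3 + 18bc^2 − 81ac^2 + 30ac − 10ab + 45a^2 − 30c^2 + 10bc − 45ac + 210bc − 70b^2 + 315ab    [distributive law]
= 102a^2c − 355a^2b − 63a^3 + 15ac^2 + 217abc + 586ab^2 + 348bc^2 + 226b^2c − 112b^3 − 54c^3 − 15ac + 305ab + 45a^2 − 30c^2 + 220bc − 70b^2    [combine like terms]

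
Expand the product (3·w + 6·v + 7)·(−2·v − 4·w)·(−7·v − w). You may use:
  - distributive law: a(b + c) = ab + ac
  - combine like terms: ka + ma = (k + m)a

(3·w + 6·v + 7)·(−2·v − 4·w)·(−7·v − w)
= (−6·v·w − 12·w^2 − 12·v^2 − 24·v·w − 14·v − 28·w)·(−7·v − w)    [distributive law]
= (−30·v·w − 12·w^2 − 12·v^2 − 14·v − 28·w)·(−7·v − w)    [combine like terms]
= 210·v^2·w + 30·v·w^2 + 84·v·w^2 + 12·w^3 + 84·v^3 + 12·v^2·w + 98·v^2 + 14·v·w + 196·v·w + 28·w^2    [distributive law]
= 222·v^2·w + 114·v·w^2 + 12·w^3 + 84·v^3 + 98·v^2 + 210·v·w + 28·w^2    [combine like terms]

222·v^2·w + 114·v·w^2 + 12·w^3 + 84·v^3 + 98·v^2 + 210·v·w + 28·w^2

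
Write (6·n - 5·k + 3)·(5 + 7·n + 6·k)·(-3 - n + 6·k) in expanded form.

-168·n - 177·n² + 310·k·n - 42·n³ + 251·k·n² + 36·k²·n + 111·k + 48·k² - 180·k³ - 45

(6·n - 5·k + 3)·(5 + 7·n + 6·k)·(-3 - n + 6·k)
= (30·n + 42·n² + 36·k·n - 25·k - 35·k·n - 30·k² + 15 + 21·n + 18·k)·(-3 - n + 6·k)    [distributive law]
= (51·n + 42·n² + k·n - 7·k - 30·k² + 15)·(-3 - n + 6·k)    [combine like terms]
= -153·n - 51·n² + 306·k·n - 126·n² - 42·n³ + 252·k·n² - 3·k·n - k·n² + 6·k²·n + 21·k + 7·k·n - 42·k² + 90·k² + 30·k²·n - 180·k³ - 45 - 15·n + 90·k    [distributive law]
= -168·n - 177·n² + 310·k·n - 42·n³ + 251·k·n² + 36·k²·n + 111·k + 48·k² - 180·k³ - 45    [combine like terms]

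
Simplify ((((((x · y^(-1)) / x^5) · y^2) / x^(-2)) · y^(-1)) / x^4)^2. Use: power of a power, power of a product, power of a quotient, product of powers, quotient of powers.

((((((x · y^(-1)) / x^5) · y^2) / x^(-2)) · y^(-1)) / x^4)^2
= ((((((x · y^(-1)) / x^5) · y^2) / x^(-2)) · y^(-1))^2) / ((x^4)^2)    [power of a quotient]
= ((((((x · y^(-1)) / x^5) · y^2) / x^(-2))^2) · ((y^(-1))^2)) / ((x^4)^2)    [power of a product]
= ((((((x · y^(-1)) / x^5) · y^2)^2) / ((x^(-2))^2)) · ((y^(-1))^2)) / ((x^4)^2)    [power of a quotient]
= ((((((x · y^(-1)) / x^5)^2) · ((y^2)^2)) / ((x^(-2))^2)) · ((y^(-1))^2)) / ((x^4)^2)    [power of a product]
= ((((((x · y^(-1))^2) / ((x^5)^2)) · ((y^2)^2)) / ((x^(-2))^2)) · ((y^(-1))^2)) / ((x^4)^2)    [power of a quotient]
= ((((((x^2) · ((y^(-1))^2)) / ((x^5)^2)) · ((y^2)^2)) / ((x^(-2))^2)) · ((y^(-1))^2)) / ((x^4)^2)    [power of a product]
= (((((x^2 · y^(-2)) / ((x^5)^2)) · ((y^2)^2)) / ((x^(-2))^2)) · ((y^(-1))^2)) / ((x^4)^2)    [power of a power]
= (((((x^2 · y^(-2)) / x^10) · ((y^2)^2)) / ((x^(-2))^2)) · ((y^(-1))^2)) / ((x^4)^2)    [power of a power]
= (((((x^2 · y^(-2)) / x^10) · y^4) / ((x^(-2))^2)) · ((y^(-1))^2)) / ((x^4)^2)    [power of a power]
= (((((x^2 · y^(-2)) / x^10) · y^4) / x^(-4)) · ((y^(-1))^2)) / ((x^4)^2)    [power of a power]
= (((((x^2 · y^(-2)) / x^10) · y^4) / x^(-4)) · y^(-2)) / ((x^4)^2)    [power of a power]
= (((((x^2 · y^(-2)) / x^10) · y^4) / x^(-4)) · y^(-2)) / x^8    [power of a power]
= x^(-12)    [quotient of powers; product of powers]

x^(-12)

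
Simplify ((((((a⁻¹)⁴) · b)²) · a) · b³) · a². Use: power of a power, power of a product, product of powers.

a⁻⁵b⁵

((((((a⁻¹)⁴) · b)²) · a) · b³) · a²
= ((((((a⁻¹)⁴)²) · (b²)) · a) · b³) · a²    [power of a product]
= (((((a⁻¹)⁸) · (b²)) · a) · b³) · a²    [power of a power]
= (((a⁻⁸ · (b²)) · a) · b³) · a²    [power of a power]
= a⁻⁵b⁵    [product of powers]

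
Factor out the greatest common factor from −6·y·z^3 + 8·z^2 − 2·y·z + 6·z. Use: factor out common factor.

−6·y·z^3 + 8·z^2 − 2·y·z + 6·z
= 2(−3·y·z^3 + 4·z^2 − y·z + 3·z)    [factor out 2]
= 2·z(−3·y·z^2 + 4·z − y + 3)    [factor out z]

2·z(−3·y·z^2 + 4·z − y + 3)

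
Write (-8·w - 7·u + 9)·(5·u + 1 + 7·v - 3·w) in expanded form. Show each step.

(-8·w - 7·u + 9)·(5·u + 1 + 7·v - 3·w)
= -40·u·w - 8·w - 56·v·w + 24·w^2 - 35·u^2 - 7·u - 49·u·v + 21·u·w + 45·u + 9 + 63·v - 27·w    [distributive law]
= -19·u·w - 35·w - 56·v·w + 24·w^2 - 35·u^2 + 38·u - 49·u·v + 9 + 63·v    [combine like terms]

-19·u·w - 35·w - 56·v·w + 24·w^2 - 35·u^2 + 38·u - 49·u·v + 9 + 63·v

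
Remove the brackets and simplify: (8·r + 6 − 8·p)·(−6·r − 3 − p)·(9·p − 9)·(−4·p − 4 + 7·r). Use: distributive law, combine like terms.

(8·r + 6 − 8·p)·(−6·r − 3 − p)·(9·p − 9)·(−4·p − 4 + 7·r)
= (−48·r^2 − 24·r − 8·p·r − 36·r − 18 − 6·p + 48·p·r + 24·p + 8·p^2)·(9·p − 9)·(−4·p − 4 + 7·r)    [distributive law]
= (−48·r^2 − 60·r + 40·p·r − 18 + 18·p + 8·p^2)·(9·p − 9)·(−4·p − 4 + 7·r)    [combine like terms]
= (−432·p·r^2 + 432·r^2 − 540·p·r + 540·r + 360·p^2·r − 360·p·r − 162·p + 162 + 162·p^2 − 162·p + 72·p^3 − 72·p^2)·(−4·p − 4 + 7·r)    [distributive law]
= (−432·p·r^2 + 432·r^2 − 900·p·r + 540·r + 360·p^2·r − 324·p + 162 + 90·p^2 + 72·p^3)·(−4·p − 4 + 7·r)    [combine like terms]
= 1728·p^2·r^2 + 1728·p·r^2 − 3024·p·r^3 − 1728·p·r^2 − 1728·r^2 + 3024·r^3 + 3600·p^2·r + 3600·p·r − 6300·p·r^2 − 2160·p·r − 2160·r + 3780·r^2 − 1440·p^3·r − 1440·p^2·r + 2520·p^2·r^2 + 1296·p^2 + 1296·p − 2268·p·r − 648·p − 648 + 1134·r − 360·p^3 − 360·p^2 + 630·p^2·r − 288·p^4 − 288·p^3 + 504·p^3·r    [distributive law]
= 4248·p^2·r^2 − 6300·p·r^2 − 3024·p·r^3 + 2052·r^2 + 3024·r^3 + 2790·p^2·r − 828·p·r − 1026·r − 936·p^3·r + 936·p^2 + 648·p − 648 − 648·p^3 − 288·p^4    [combine like terms]

4248·p^2·r^2 − 6300·p·r^2 − 3024·p·r^3 + 2052·r^2 + 3024·r^3 + 2790·p^2·r − 828·p·r − 1026·r − 936·p^3·r + 936·p^2 + 648·p − 648 − 648·p^3 − 288·p^4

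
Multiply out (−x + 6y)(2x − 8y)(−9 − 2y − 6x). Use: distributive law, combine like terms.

18x² − 116x²y + 12x³ − 180xy + 248xy² + 432y² + 96y³

(−x + 6y)(2x − 8y)(−9 − 2y − 6x)
= (−2x² + 8xy + 12xy − 48y²)(−9 − 2y − 6x)    [distributive law]
= (−2x² + 20xy − 48y²)(−9 − 2y − 6x)    [combine like terms]
= 18x² + 4x²y + 12x³ − 180xy − 40xy² − 120x²y + 432y² + 96y³ + 288xy²    [distributive law]
= 18x² − 116x²y + 12x³ − 180xy + 248xy² + 432y² + 96y³    [combine like terms]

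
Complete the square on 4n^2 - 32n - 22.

4(n - 4)^2 - 86

4n^2 - 32n - 22
= 4(n^2 - 8n) - 22    [factor out 4 from the n-terms]
= 4(n^2 - 8n + 16 - 16) - 22    [add and subtract 16 inside the bracket]
= 4(n - 4)^2 - 64 - 22    [perfect-square identity]
= 4(n - 4)^2 - 86    [combine constants]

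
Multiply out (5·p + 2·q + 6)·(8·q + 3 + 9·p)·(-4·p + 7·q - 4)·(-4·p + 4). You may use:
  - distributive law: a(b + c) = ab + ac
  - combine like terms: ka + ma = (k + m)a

(5·p + 2·q + 6)·(8·q + 3 + 9·p)·(-4·p + 7·q - 4)·(-4·p + 4)
= (40·p·q + 15·p + 45·p^2 + 16·q^2 + 6·q + 18·p·q + 48·q + 18 + 54·p)·(-4·p + 7·q - 4)·(-4·p + 4)    [distributive law]
= (58·p·q + 69·p + 45·p^2 + 16·q^2 + 54·q + 18)·(-4·p + 7·q - 4)·(-4·p + 4)    [combine like terms]
= (-232·p^2·q + 406·p·q^2 - 232·p·q - 276·p^2 + 483·p·q - 276·p - 180·p^3 + 315·p^2·q - 180·p^2 - 64·p·q^2 + 112·q^3 - 64·q^2 - 216·p·q + 378·q^2 - 216·q - 72·p + 126·q - 72)·(-4·p + 4)    [distributive law]
= (83·p^2·q + 342·p·q^2 + 35·p·q - 456·p^2 - 348·p - 180·p^3 + 112·q^3 + 314·q^2 - 90·q - 72)·(-4·p + 4)    [combine like terms]
= -332·p^3·q + 332·p^2·q - 1368·p^2·q^2 + 1368·p·q^2 - 140·p^2·q + 140·p·q + 1824·p^3 - 1824·p^2 + 1392·p^2 - 1392·p + 720·p^4 - 720·p^3 - 448·p·q^3 + 448·q^3 - 1256·p·q^2 + 1256·q^2 + 360·p·q - 360·q + 288·p - 288    [distributive law]
= -332·p^3·q + 192·p^2·q - 1368·p^2·q^2 + 112·p·q^2 + 500·p·q + 1104·p^3 - 432·p^2 - 1104·p + 720·p^4 - 448·p·q^3 + 448·q^3 + 1256·q^2 - 360·q - 288    [combine like terms]

-332·p^3·q + 192·p^2·q - 1368·p^2·q^2 + 112·p·q^2 + 500·p·q + 1104·p^3 - 432·p^2 - 1104·p + 720·p^4 - 448·p·q^3 + 448·q^3 + 1256·q^2 - 360·q - 288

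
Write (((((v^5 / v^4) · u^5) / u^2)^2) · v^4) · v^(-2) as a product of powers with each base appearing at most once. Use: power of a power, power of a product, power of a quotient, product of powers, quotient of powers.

(((((v^5 / v^4) · u^5) / u^2)^2) · v^4) · v^(-2)
= (((((v^5 / v^4) · u^5)^2) / ((u^2)^2)) · v^4) · v^(-2)    [power of a quotient]
= (((((v^5 / v^4)^2) · ((u^5)^2)) / ((u^2)^2)) · v^4) · v^(-2)    [power of a product]
= ((((((v^5)^2) / ((v^4)^2)) · ((u^5)^2)) / ((u^2)^2)) · v^4) · v^(-2)    [power of a quotient]
= ((((v^10 / ((v^4)^2)) · ((u^5)^2)) / ((u^2)^2)) · v^4) · v^(-2)    [power of a power]
= ((((v^10 / v^8) · ((u^5)^2)) / ((u^2)^2)) · v^4) · v^(-2)    [power of a power]
= (((v^2 · ((u^5)^2)) / ((u^2)^2)) · v^4) · v^(-2)    [quotient of powers]
= (((v^2 · u^10) / ((u^2)^2)) · v^4) · v^(-2)    [power of a power]
= (((v^2 · u^10) / u^4) · v^4) · v^(-2)    [power of a power]
= u^6v^4    [quotient of powers; product of powers]

u^6v^4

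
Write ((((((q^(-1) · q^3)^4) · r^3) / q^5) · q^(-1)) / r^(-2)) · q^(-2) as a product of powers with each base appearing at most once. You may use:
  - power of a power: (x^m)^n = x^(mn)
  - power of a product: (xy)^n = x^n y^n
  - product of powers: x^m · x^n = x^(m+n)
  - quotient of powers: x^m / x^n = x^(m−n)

((((((q^(-1) · q^3)^4) · r^3) / q^5) · q^(-1)) / r^(-2)) · q^(-2)
= (((((((q^(-1))^4) · ((q^3)^4)) · r^3) / q^5) · q^(-1)) / r^(-2)) · q^(-2)    [power of a product]
= (((((q^(-4) · ((q^3)^4)) · r^3) / q^5) · q^(-1)) / r^(-2)) · q^(-2)    [power of a power]
= (((((q^(-4) · q^12) · r^3) / q^5) · q^(-1)) / r^(-2)) · q^(-2)    [power of a power]
= ((((q^8 · r^3) / q^5) · q^(-1)) / r^(-2)) · q^(-2)    [product of powers]
= r^5    [quotient of powers; product of powers]

r^5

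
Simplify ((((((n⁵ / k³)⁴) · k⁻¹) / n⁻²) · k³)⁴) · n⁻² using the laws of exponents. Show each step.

((((((n⁵ / k³)⁴) · k⁻¹) / n⁻²) · k³)⁴) · n⁻²
= ((((((n⁵ / k³)⁴) · k⁻¹) / n⁻²)⁴) · ((k³)⁴)) · n⁻²    [power of a product]
= ((((((n⁵ / k³)⁴) · k⁻¹)⁴) / ((n⁻²)⁴)) · ((k³)⁴)) · n⁻²    [power of a quotient]
= ((((((n⁵ / k³)⁴)⁴) · ((k⁻¹)⁴)) / ((n⁻²)⁴)) · ((k³)⁴)) · n⁻²    [power of a product]
= (((((n⁵ / k³)¹⁶) · ((k⁻¹)⁴)) / ((n⁻²)⁴)) · ((k³)⁴)) · n⁻²    [power of a power]
= ((((((n⁵)¹⁶) / ((k³)¹⁶)) · ((k⁻¹)⁴)) / ((n⁻²)⁴)) · ((k³)⁴)) · n⁻²    [power of a quotient]
= ((((n⁸⁰ / ((k³)¹⁶)) · ((k⁻¹)⁴)) / ((n⁻²)⁴)) · ((k³)⁴)) · n⁻²    [power of a power]
= ((((n⁸⁰ / k⁴⁸) · ((k⁻¹)⁴)) / ((n⁻²)⁴)) · ((k³)⁴)) · n⁻²    [power of a power]
= ((((n⁸⁰ / k⁴⁸) · k⁻⁴) / ((n⁻²)⁴)) · ((k³)⁴)) · n⁻²    [power of a power]
= ((((n⁸⁰ / k⁴⁸) · k⁻⁴) / n⁻⁸) · ((k³)⁴)) · n⁻²    [power of a power]
= ((((n⁸⁰ / k⁴⁸) · k⁻⁴) / n⁻⁸) · k¹²) · n⁻²    [power of a power]
= k⁻⁴⁰·n⁸⁶    [quotient of powers; product of powers]

k⁻⁴⁰·n⁸⁶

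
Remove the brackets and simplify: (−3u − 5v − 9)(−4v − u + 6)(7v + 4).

119uv² + 5uv + 21u²v + 12u² − 36u + 140v³ + 122v² − 354v − 216

(−3u − 5v − 9)(−4v − u + 6)(7v + 4)
= (12uv + 3u² − 18u + 20v² + 5uv − 30v + 36v + 9u − 54)(7v + 4)    [distributive law]
= (17uv + 3u² − 9u + 20v² + 6v − 54)(7v + 4)    [combine like terms]
= 119uv² + 68uv + 21u²v + 12u² − 63uv − 36u + 140v³ + 80v² + 42v² + 24v − 378v − 216    [distributive law]
= 119uv² + 5uv + 21u²v + 12u² − 36u + 140v³ + 122v² − 354v − 216    [combine like terms]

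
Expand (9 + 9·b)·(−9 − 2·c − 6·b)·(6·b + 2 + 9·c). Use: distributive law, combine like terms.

(9 + 9·b)·(−9 − 2·c − 6·b)·(6·b + 2 + 9·c)
= (−81 − 18·c − 54·b − 81·b − 18·b·c − 54·b^2)·(6·b + 2 + 9·c)    [distributive law]
= (−81 − 18·c − 135·b − 18·b·c − 54·b^2)·(6·b + 2 + 9·c)    [combine like terms]
= −486·b − 162 − 729·c − 108·b·c − 36·c − 162·c^2 − 810·b^2 − 270·b − 1215·b·c − 108·b^2·c − 36·b·c − 162·b·c^2 − 324·b^3 − 108·b^2 − 486·b^2·c    [distributive law]
= −756·b − 162 − 765·c − 1359·b·c − 162·c^2 − 918·b^2 − 594·b^2·c − 162·b·c^2 − 324·b^3    [combine like terms]

−756·b − 162 − 765·c − 1359·b·c − 162·c^2 − 918·b^2 − 594·b^2·c − 162·b·c^2 − 324·b^3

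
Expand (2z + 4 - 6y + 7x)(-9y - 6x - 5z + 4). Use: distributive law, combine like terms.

(2z + 4 - 6y + 7x)(-9y - 6x - 5z + 4)
= -18yz - 12xz - 10z^2 + 8z - 36y - 24x - 20z + 16 + 54y^2 + 36xy + 30yz - 24y - 63xy - 42x^2 - 35xz + 28x    [distributive law]
= 12yz - 47xz - 10z^2 - 12z - 60y + 4x + 16 + 54y^2 - 27xy - 42x^2    [combine like terms]

12yz - 47xz - 10z^2 - 12z - 60y + 4x + 16 + 54y^2 - 27xy - 42x^2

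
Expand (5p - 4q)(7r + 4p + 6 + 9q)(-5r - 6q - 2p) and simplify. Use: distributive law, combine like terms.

-175pr^2 - 299pqr - 170p^2r - 178p^2q - 40p^3 - 150pr - 132pq - 60p^2 - 102pq^2 + 140qr^2 + 348q^2r + 120qr + 144q^2 + 216q^3

(5p - 4q)(7r + 4p + 6 + 9q)(-5r - 6q - 2p)
= (35pr + 20p^2 + 30p + 45pq - 28qr - 16pq - 24q - 36q^2)(-5r - 6q - 2p)    [distributive law]
= (35pr + 20p^2 + 30p + 29pq - 28qr - 24q - 36q^2)(-5r - 6q - 2p)    [combine like terms]
= -175pr^2 - 210pqr - 70p^2r - 100p^2r - 120p^2q - 40p^3 - 150pr - 180pq - 60p^2 - 145pqr - 174pq^2 - 58p^2q + 140qr^2 + 168q^2r + 56pqr + 120qr + 144q^2 + 48pq + 180q^2r + 216q^3 + 72pq^2    [distributive law]
= -175pr^2 - 299pqr - 170p^2r - 178p^2q - 40p^3 - 150pr - 132pq - 60p^2 - 102pq^2 + 140qr^2 + 348q^2r + 120qr + 144q^2 + 216q^3    [combine like terms]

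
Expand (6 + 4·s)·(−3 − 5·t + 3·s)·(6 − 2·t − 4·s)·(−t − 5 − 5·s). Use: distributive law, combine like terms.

828·t + 540 − 156·t^2 + 672·s·t − 780·s^2 − 60·t^3 − 488·s·t^2 − 268·s^2·t − 40·s·t^3 − 256·s^2·t^2 − 232·s^3·t + 240·s^4

(6 + 4·s)·(−3 − 5·t + 3·s)·(6 − 2·t − 4·s)·(−t − 5 − 5·s)
= (−18 − 30·t + 18·s − 12·s − 20·s·t + 12·s^2)·(6 − 2·t − 4·s)·(−t − 5 − 5·s)    [distributive law]
= (−18 − 30·t + 6·s − 20·s·t + 12·s^2)·(6 − 2·t − 4·s)·(−t − 5 − 5·s)    [combine like terms]
= (−108 + 36·t + 72·s − 180·t + 60·t^2 + 120·s·t + 36·s − 12·s·t − 24·s^2 − 120·s·t + 40·s·t^2 + 80·s^2·t + 72·s^2 − 24·s^2·t − 48·s^3)·(−t − 5 − 5·s)    [distributive law]
= (−108 − 144·t + 108·s + 60·t^2 − 12·s·t + 48·s^2 + 40·s·t^2 + 56·s^2·t − 48·s^3)·(−t − 5 − 5·s)    [combine like terms]
= 108·t + 540 + 540·s + 144·t^2 + 720·t + 720·s·t − 108·s·t − 540·s − 540·s^2 − 60·t^3 − 300·t^2 − 300·s·t^2 + 12·s·t^2 + 60·s·t + 60·s^2·t − 48·s^2·t − 240·s^2 − 240·s^3 − 40·s·t^3 − 200·s·t^2 − 200·s^2·t^2 − 56·s^2·t^2 − 280·s^2·t − 280·s^3·t + 48·s^3·t + 240·s^3 + 240·s^4    [distributive law]
= 828·t + 540 − 156·t^2 + 672·s·t − 780·s^2 − 60·t^3 − 488·s·t^2 − 268·s^2·t − 40·s·t^3 − 256·s^2·t^2 − 232·s^3·t + 240·s^4    [combine like terms]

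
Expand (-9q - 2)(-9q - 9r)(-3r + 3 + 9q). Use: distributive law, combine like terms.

486q^2r + 405q^2 + 729q^3 - 243qr^2 + 351qr + 54q - 54r^2 + 54r

(-9q - 2)(-9q - 9r)(-3r + 3 + 9q)
= (81q^2 + 81qr + 18q + 18r)(-3r + 3 + 9q)    [distributive law]
= -243q^2r + 243q^2 + 729q^3 - 243qr^2 + 243qr + 729q^2r - 54qr + 54q + 162q^2 - 54r^2 + 54r + 162qr    [distributive law]
= 486q^2r + 405q^2 + 729q^3 - 243qr^2 + 351qr + 54q - 54r^2 + 54r    [combine like terms]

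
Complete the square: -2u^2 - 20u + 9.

-2u^2 - 20u + 9
= -2(u^2 + 10u) + 9    [factor out -2 from the u-terms]
= -2(u^2 + 10u + 25 - 25) + 9    [add and subtract 25 inside the bracket]
= -2(u + 5)^2 + 50 + 9    [perfect-square identity]
= -2(u + 5)^2 + 59    [combine constants]

-2(u + 5)^2 + 59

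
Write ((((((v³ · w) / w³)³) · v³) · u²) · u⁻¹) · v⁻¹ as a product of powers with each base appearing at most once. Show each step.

uv¹¹w⁻⁶

((((((v³ · w) / w³)³) · v³) · u²) · u⁻¹) · v⁻¹
= ((((((v³ · w)³) / ((w³)³)) · v³) · u²) · u⁻¹) · v⁻¹    [power of a quotient]
= (((((((v³)³) · (w³)) / ((w³)³)) · v³) · u²) · u⁻¹) · v⁻¹    [power of a product]
= (((((v⁹ · (w³)) / ((w³)³)) · v³) · u²) · u⁻¹) · v⁻¹    [power of a power]
= (((((v⁹ · w³) / w⁹) · v³) · u²) · u⁻¹) · v⁻¹    [power of a power]
= uv¹¹w⁻⁶    [quotient of powers; product of powers]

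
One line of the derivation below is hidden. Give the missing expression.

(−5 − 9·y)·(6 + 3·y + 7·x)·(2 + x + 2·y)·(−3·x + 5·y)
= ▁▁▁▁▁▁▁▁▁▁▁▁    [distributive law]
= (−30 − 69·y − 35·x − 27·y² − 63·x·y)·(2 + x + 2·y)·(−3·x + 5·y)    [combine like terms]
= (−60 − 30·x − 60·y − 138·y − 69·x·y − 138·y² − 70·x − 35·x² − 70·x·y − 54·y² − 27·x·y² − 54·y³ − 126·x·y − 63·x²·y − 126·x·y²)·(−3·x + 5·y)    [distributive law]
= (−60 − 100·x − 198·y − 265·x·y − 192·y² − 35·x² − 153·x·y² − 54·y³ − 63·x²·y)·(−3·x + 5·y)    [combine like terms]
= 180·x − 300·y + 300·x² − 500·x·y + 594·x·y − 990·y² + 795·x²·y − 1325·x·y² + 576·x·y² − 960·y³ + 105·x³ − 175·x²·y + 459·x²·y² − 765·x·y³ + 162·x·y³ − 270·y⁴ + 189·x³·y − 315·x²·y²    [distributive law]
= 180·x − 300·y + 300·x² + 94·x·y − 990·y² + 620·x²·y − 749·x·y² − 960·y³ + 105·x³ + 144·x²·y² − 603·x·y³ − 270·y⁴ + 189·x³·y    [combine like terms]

After distributive law, the bracketed line is:

(−30 − 15·y − 35·x − 54·y − 27·y² − 63·x·y)·(2 + x + 2·y)·(−3·x + 5·y)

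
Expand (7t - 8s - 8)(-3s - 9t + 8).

51st - 63t² + 128t + 24s² - 40s - 64

(7t - 8s - 8)(-3s - 9t + 8)
= -21st - 63t² + 56t + 24s² + 72st - 64s + 24s + 72t - 64    [distributive law]
= 51st - 63t² + 128t + 24s² - 40s - 64    [combine like terms]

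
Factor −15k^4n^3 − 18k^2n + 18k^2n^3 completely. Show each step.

−15k^4n^3 − 18k^2n + 18k^2n^3
= 3(−5k^4n^3 − 6k^2n + 6k^2n^3)    [factor out 3]
= 3k^2n(−5k^2n^2 − 6 + 6n^2)    [factor out k^2n]

3k^2n(−5k^2n^2 − 6 + 6n^2)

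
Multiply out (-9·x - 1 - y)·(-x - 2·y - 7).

(-9·x - 1 - y)·(-x - 2·y - 7)
= 9·x^2 + 18·x·y + 63·x + x + 2·y + 7 + x·y + 2·y^2 + 7·y    [distributive law]
= 9·x^2 + 19·x·y + 64·x + 9·y + 7 + 2·y^2    [combine like terms]

9·x^2 + 19·x·y + 64·x + 9·y + 7 + 2·y^2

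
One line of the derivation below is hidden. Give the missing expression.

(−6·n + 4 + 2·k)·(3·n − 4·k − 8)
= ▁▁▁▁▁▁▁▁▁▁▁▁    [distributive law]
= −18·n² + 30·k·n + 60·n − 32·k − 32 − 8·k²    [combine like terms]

By distributive law:

−18·n² + 24·k·n + 48·n + 12·n − 16·k − 32 + 6·k·n − 8·k² − 16·k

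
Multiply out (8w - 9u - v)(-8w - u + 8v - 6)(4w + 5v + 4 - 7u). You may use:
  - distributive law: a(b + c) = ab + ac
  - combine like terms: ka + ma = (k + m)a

-256w³ - 32vw² - 448w² + 704uw² - 468uvw + 808uw - 412u²w + 328v²w + 72vw - 192w + 542u²v - 342u² - 63u³ - 299uv² - 56uv + 216u - 40v³ - 2v² + 24v

(8w - 9u - v)(-8w - u + 8v - 6)(4w + 5v + 4 - 7u)
= (-64w² - 8uw + 64vw - 48w + 72uw + 9u² - 72uv + 54u + 8vw + uv - 8v² + 6v)(4w + 5v + 4 - 7u)    [distributive law]
= (-64w² + 64uw + 72vw - 48w + 9u² - 71uv + 54u - 8v² + 6v)(4w + 5v + 4 - 7u)    [combine like terms]
= -256w³ - 320vw² - 256w² + 448uw² + 256uw² + 320uvw + 256uw - 448u²w + 288vw² + 360v²w + 288vw - 504uvw - 192w² - 240vw - 192w + 336uw + 36u²w + 45u²v + 36u² - 63u³ - 284uvw - 355uv² - 284uv + 497u²v + 216uw + 270uv + 216u - 378u² - 32v²w - 40v³ - 32v² + 56uv² + 24vw + 30v² + 24v - 42uv    [distributive law]
= -256w³ - 32vw² - 448w² + 704uw² - 468uvw + 808uw - 412u²w + 328v²w + 72vw - 192w + 542u²v - 342u² - 63u³ - 299uv² - 56uv + 216u - 40v³ - 2v² + 24v    [combine like terms]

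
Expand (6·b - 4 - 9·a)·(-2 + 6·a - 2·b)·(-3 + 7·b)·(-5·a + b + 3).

-934·a·b + 92·b² + 180·b + 890·a·b² - 244·b³ + 48·a²·b - 2268·a²·b² + 798·a·b³ - 84·b⁴ + 174·a - 72 + 396·a² - 810·a³ + 1890·a³·b

(6·b - 4 - 9·a)·(-2 + 6·a - 2·b)·(-3 + 7·b)·(-5·a + b + 3)
= (-12·b + 36·a·b - 12·b² + 8 - 24·a + 8·b + 18·a - 54·a² + 18·a·b)·(-3 + 7·b)·(-5·a + b + 3)    [distributive law]
= (-4·b + 54·a·b - 12·b² + 8 - 6·a - 54·a²)·(-3 + 7·b)·(-5·a + b + 3)    [combine like terms]
= (12·b - 28·b² - 162·a·b + 378·a·b² + 36·b² - 84·b³ - 24 + 56·b + 18·a - 42·a·b + 162·a² - 378·a²·b)·(-5·a + b + 3)    [distributive law]
= (68·b + 8·b² - 204·a·b + 378·a·b² - 84·b³ - 24 + 18·a + 162·a² - 378·a²·b)·(-5·a + b + 3)    [combine like terms]
= -340·a·b + 68·b² + 204·b - 40·a·b² + 8·b³ + 24·b² + 1020·a²·b - 204·a·b² - 612·a·b - 1890·a²·b² + 378·a·b³ + 1134·a·b² + 420·a·b³ - 84·b⁴ - 252·b³ + 120·a - 24·b - 72 - 90·a² + 18·a·b + 54·a - 810·a³ + 162·a²·b + 486·a² + 1890·a³·b - 378·a²·b² - 1134·a²·b    [distributive law]
= -934·a·b + 92·b² + 180·b + 890·a·b² - 244·b³ + 48·a²·b - 2268·a²·b² + 798·a·b³ - 84·b⁴ + 174·a - 72 + 396·a² - 810·a³ + 1890·a³·b    [combine like terms]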